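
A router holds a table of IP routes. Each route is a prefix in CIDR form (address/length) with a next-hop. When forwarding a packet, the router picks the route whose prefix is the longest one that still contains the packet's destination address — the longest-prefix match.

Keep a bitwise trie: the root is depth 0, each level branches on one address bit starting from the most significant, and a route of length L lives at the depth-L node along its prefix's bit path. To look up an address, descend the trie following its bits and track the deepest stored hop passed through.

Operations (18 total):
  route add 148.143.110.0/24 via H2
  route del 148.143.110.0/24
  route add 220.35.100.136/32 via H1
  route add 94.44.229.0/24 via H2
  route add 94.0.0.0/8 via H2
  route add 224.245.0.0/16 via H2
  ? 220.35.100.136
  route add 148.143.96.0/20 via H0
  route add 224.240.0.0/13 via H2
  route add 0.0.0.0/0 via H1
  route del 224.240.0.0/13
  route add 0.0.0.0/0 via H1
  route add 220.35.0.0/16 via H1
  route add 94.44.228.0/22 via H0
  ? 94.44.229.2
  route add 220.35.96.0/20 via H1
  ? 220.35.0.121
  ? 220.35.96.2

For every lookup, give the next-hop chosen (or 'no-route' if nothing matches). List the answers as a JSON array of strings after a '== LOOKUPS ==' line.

Process each operation:
  + 148.143.110.0/24 (H2) depth=24
  del 148.143.110.0/24 (clear depth 24)
  + 220.35.100.136/32 (H1) depth=32
  + 94.44.229.0/24 (H2) depth=24
  + 94.0.0.0/8 (H2) depth=8
  + 224.245.0.0/16 (H2) depth=16
  ? 220.35.100.136  path d0:-→d1:-→d2:-→d3:-→d4:-→d5:-→d6:-→d7:-→d8:-→d9:-→d10:-→d11:-→d12:-→d13:-→d14:-→d15:-→d16:-→d17:-→d18:-→d19:-→d20:-→d21:-→d22:-→d23:-→d24:-→d25:-→d26:-→d27:-→d28:-→d29:-→d30:-→d31:-→d32:H1  best=H1
  + 148.143.96.0/20 (H0) depth=20
  + 224.240.0.0/13 (H2) depth=13
  + 0.0.0.0/0 (H1) depth=0
  del 224.240.0.0/13 (clear depth 13)
  + 0.0.0.0/0 (H1) depth=0
  + 220.35.0.0/16 (H1) depth=16
  + 94.44.228.0/22 (H0) depth=22
  ? 94.44.229.2  path d0:H1→d1:-→d2:-→d3:-→d4:-→d5:-→d6:-→d7:-→d8:H2→d9:-→d10:-→d11:-→d12:-→d13:-→d14:-→d15:-→d16:-→d17:-→d18:-→d19:-→d20:-→d21:-→d22:H0→d23:-→d24:H2  best=H2
  + 220.35.96.0/20 (H1) depth=20
  ? 220.35.0.121  path d0:H1→d1:-→d2:-→d3:-→d4:-→d5:-→d6:-→d7:-→d8:-→d9:-→d10:-→d11:-→d12:-→d13:-→d14:-→d15:-→d16:H1→d17:-  best=H1
  ? 220.35.96.2  path d0:H1→d1:-→d2:-→d3:-→d4:-→d5:-→d6:-→d7:-→d8:-→d9:-→d10:-→d11:-→d12:-→d13:-→d14:-→d15:-→d16:H1→d17:-→d18:-→d19:-→d20:H1→d21:-  best=H1

== LOOKUPS ==
["H1","H2","H1","H1"]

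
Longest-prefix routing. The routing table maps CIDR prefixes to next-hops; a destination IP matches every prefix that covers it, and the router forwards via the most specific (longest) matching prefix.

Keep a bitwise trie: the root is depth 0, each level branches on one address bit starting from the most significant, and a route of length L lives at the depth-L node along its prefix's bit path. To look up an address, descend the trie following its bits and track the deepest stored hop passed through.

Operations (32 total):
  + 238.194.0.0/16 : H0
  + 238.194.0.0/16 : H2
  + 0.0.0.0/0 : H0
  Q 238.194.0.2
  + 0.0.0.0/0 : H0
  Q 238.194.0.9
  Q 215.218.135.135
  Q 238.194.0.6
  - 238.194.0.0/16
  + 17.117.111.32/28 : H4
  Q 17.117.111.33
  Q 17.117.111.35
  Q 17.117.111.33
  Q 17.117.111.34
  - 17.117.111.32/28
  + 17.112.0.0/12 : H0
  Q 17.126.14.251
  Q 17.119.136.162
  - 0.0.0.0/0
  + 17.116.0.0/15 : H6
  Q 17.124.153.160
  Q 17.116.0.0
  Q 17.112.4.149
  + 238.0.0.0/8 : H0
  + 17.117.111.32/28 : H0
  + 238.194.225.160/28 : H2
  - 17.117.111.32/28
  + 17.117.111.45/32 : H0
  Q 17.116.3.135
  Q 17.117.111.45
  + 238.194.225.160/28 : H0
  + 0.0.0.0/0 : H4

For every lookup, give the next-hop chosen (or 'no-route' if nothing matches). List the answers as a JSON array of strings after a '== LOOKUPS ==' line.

Process each operation:
  + 238.194.0.0/16 (H0) depth=16
  + 238.194.0.0/16 (H2) depth=16
  + 0.0.0.0/0 (H0) depth=0
  lookup 238.194.0.2: bits 1110111011000010 walk d0:H0→d1:-→d2:-→d3:-→d4:-→d5:-→d6:-→d7:-→d8:-→d9:-→d10:-→d11:-→d12:-→d13:-→d14:-→d15:-→d16:H2 -> H2
  + 0.0.0.0/0 (H0) depth=0
  lookup 238.194.0.9: bits 1110111011000010 walk d0:H0→d1:-→d2:-→d3:-→d4:-→d5:-→d6:-→d7:-→d8:-→d9:-→d10:-→d11:-→d12:-→d13:-→d14:-→d15:-→d16:H2 -> H2
  lookup 215.218.135.135: bits 11 walk d0:H0→d1:-→d2:- -> H0
  lookup 238.194.0.6: bits 1110111011000010 walk d0:H0→d1:-→d2:-→d3:-→d4:-→d5:-→d6:-→d7:-→d8:-→d9:-→d10:-→d11:-→d12:-→d13:-→d14:-→d15:-→d16:H2 -> H2
  del 238.194.0.0/16 (clear depth 16)
  + 17.117.111.32/28 (H4) depth=28
  lookup 17.117.111.33: bits 0001000101110101011011110010 walk d0:H0→d1:-→d2:-→d3:-→d4:-→d5:-→d6:-→d7:-→d8:-→d9:-→d10:-→d11:-→d12:-→d13:-→d14:-→d15:-→d16:-→d17:-→d18:-→d19:-→d20:-→d21:-→d22:-→d23:-→d24:-→d25:-→d26:-→d27:-→d28:H4 -> H4
  lookup 17.117.111.35: bits 0001000101110101011011110010 walk d0:H0→d1:-→d2:-→d3:-→d4:-→d5:-→d6:-→d7:-→d8:-→d9:-→d10:-→d11:-→d12:-→d13:-→d14:-→d15:-→d16:-→d17:-→d18:-→d19:-→d20:-→d21:-→d22:-→d23:-→d24:-→d25:-→d26:-→d27:-→d28:H4 -> H4
  lookup 17.117.111.33: bits 0001000101110101011011110010 walk d0:H0→d1:-→d2:-→d3:-→d4:-→d5:-→d6:-→d7:-→d8:-→d9:-→d10:-→d11:-→d12:-→d13:-→d14:-→d15:-→d16:-→d17:-→d18:-→d19:-→d20:-→d21:-→d22:-→d23:-→d24:-→d25:-→d26:-→d27:-→d28:H4 -> H4
  lookup 17.117.111.34: bits 0001000101110101011011110010 walk d0:H0→d1:-→d2:-→d3:-→d4:-→d5:-→d6:-→d7:-→d8:-→d9:-→d10:-→d11:-→d12:-→d13:-→d14:-→d15:-→d16:-→d17:-→d18:-→d19:-→d20:-→d21:-→d22:-→d23:-→d24:-→d25:-→d26:-→d27:-→d28:H4 -> H4
  del 17.117.111.32/28 (clear depth 28)
  + 17.112.0.0/12 (H0) depth=12
  lookup 17.126.14.251: bits 000100010111 walk d0:H0→d1:-→d2:-→d3:-→d4:-→d5:-→d6:-→d7:-→d8:-→d9:-→d10:-→d11:-→d12:H0 -> H0
  lookup 17.119.136.162: bits 00010001011101 walk d0:H0→d1:-→d2:-→d3:-→d4:-→d5:-→d6:-→d7:-→d8:-→d9:-→d10:-→d11:-→d12:H0→d13:-→d14:- -> H0
  del 0.0.0.0/0 (clear depth 0)
  + 17.116.0.0/15 (H6) depth=15
  lookup 17.124.153.160: bits 000100010111 walk d0:-→d1:-→d2:-→d3:-→d4:-→d5:-→d6:-→d7:-→d8:-→d9:-→d10:-→d11:-→d12:H0 -> H0
  lookup 17.116.0.0: bits 000100010111010 walk d0:-→d1:-→d2:-→d3:-→d4:-→d5:-→d6:-→d7:-→d8:-→d9:-→d10:-→d11:-→d12:H0→d13:-→d14:-→d15:H6 -> H6
  lookup 17.112.4.149: bits 0001000101110 walk d0:-→d1:-→d2:-→d3:-→d4:-→d5:-→d6:-→d7:-→d8:-→d9:-→d10:-→d11:-→d12:H0→d13:- -> H0
  + 238.0.0.0/8 (H0) depth=8
  + 17.117.111.32/28 (H0) depth=28
  + 238.194.225.160/28 (H2) depth=28
  del 17.117.111.32/28 (clear depth 28)
  + 17.117.111.45/32 (H0) depth=32
  lookup 17.116.3.135: bits 000100010111010 walk d0:-→d1:-→d2:-→d3:-→d4:-→d5:-→d6:-→d7:-→d8:-→d9:-→d10:-→d11:-→d12:H0→d13:-→d14:-→d15:H6 -> H6
  lookup 17.117.111.45: bits 00010001011101010110111100101101 walk d0:-→d1:-→d2:-→d3:-→d4:-→d5:-→d6:-→d7:-→d8:-→d9:-→d10:-→d11:-→d12:H0→d13:-→d14:-→d15:H6→d16:-→d17:-→d18:-→d19:-→d20:-→d21:-→d22:-→d23:-→d24:-→d25:-→d26:-→d27:-→d28:-→d29:-→d30:-→d31:-→d32:H0 -> H0
  + 238.194.225.160/28 (H0) depth=28
  + 0.0.0.0/0 (H4) depth=0

== LOOKUPS ==
["H2","H2","H0","H2","H4","H4","H4","H4","H0","H0","H0","H6","H0","H6","H0"]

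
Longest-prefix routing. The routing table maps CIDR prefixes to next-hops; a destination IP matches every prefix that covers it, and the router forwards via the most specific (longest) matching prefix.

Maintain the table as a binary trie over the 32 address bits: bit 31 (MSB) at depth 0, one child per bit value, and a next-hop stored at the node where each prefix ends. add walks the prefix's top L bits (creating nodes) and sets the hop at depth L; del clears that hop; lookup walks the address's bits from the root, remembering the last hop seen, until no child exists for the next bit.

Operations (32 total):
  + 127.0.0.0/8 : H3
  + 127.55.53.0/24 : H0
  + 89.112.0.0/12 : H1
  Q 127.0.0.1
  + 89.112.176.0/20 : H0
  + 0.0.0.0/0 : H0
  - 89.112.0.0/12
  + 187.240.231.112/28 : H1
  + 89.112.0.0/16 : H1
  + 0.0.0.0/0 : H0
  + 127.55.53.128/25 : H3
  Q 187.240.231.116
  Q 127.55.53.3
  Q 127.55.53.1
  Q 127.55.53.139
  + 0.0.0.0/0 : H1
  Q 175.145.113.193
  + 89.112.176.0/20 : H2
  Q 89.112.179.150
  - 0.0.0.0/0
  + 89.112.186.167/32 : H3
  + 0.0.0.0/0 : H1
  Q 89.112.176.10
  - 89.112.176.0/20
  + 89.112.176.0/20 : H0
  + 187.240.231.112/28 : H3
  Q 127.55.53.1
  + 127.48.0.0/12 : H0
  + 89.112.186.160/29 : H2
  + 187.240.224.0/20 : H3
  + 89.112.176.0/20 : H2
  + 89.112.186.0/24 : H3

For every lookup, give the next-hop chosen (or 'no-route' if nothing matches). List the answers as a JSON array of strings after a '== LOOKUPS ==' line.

Trace:
  + 127.0.0.0/8 (H3) depth=8
  + 127.55.53.0/24 (H0) depth=24
  + 89.112.0.0/12 (H1) depth=12
  Q 127.0.0.1: descend 0111111100 ; hops seen [H3] ; pick H3
  + 89.112.176.0/20 (H0) depth=20
  + 0.0.0.0/0 (H0) depth=0
  - 89.112.0.0/12 clear@12
  + 187.240.231.112/28 (H1) depth=28
  + 89.112.0.0/16 (H1) depth=16
  + 0.0.0.0/0 (H0) depth=0
  + 127.55.53.128/25 (H3) depth=25
  Q 187.240.231.116: descend 1011101111110000111001110111 ; hops seen [H0,H1] ; pick H1
  Q 127.55.53.3: descend 011111110011011100110101 ; hops seen [H0,H3,H0] ; pick H0
  Q 127.55.53.1: descend 011111110011011100110101 ; hops seen [H0,H3,H0] ; pick H0
  Q 127.55.53.139: descend 0111111100110111001101011 ; hops seen [H0,H3,H0,H3] ; pick H3
  + 0.0.0.0/0 (H1) depth=0
  Q 175.145.113.193: descend 101 ; hops seen [H1] ; pick H1
  + 89.112.176.0/20 (H2) depth=20
  Q 89.112.179.150: descend 01011001011100001011 ; hops seen [H1,H1,H2] ; pick H2
  - 0.0.0.0/0 clear@0
  + 89.112.186.167/32 (H3) depth=32
  + 0.0.0.0/0 (H1) depth=0
  Q 89.112.176.10: descend 01011001011100001011 ; hops seen [H1,H1,H2] ; pick H2
  - 89.112.176.0/20 clear@20
  + 89.112.176.0/20 (H0) depth=20
  + 187.240.231.112/28 (H3) depth=28
  Q 127.55.53.1: descend 011111110011011100110101 ; hops seen [H1,H3,H0] ; pick H0
  + 127.48.0.0/12 (H0) depth=12
  + 89.112.186.160/29 (H2) depth=29
  + 187.240.224.0/20 (H3) depth=20
  + 89.112.176.0/20 (H2) depth=20
  + 89.112.186.0/24 (H3) depth=24

== LOOKUPS ==
["H3","H1","H0","H0","H3","H1","H2","H2","H0"]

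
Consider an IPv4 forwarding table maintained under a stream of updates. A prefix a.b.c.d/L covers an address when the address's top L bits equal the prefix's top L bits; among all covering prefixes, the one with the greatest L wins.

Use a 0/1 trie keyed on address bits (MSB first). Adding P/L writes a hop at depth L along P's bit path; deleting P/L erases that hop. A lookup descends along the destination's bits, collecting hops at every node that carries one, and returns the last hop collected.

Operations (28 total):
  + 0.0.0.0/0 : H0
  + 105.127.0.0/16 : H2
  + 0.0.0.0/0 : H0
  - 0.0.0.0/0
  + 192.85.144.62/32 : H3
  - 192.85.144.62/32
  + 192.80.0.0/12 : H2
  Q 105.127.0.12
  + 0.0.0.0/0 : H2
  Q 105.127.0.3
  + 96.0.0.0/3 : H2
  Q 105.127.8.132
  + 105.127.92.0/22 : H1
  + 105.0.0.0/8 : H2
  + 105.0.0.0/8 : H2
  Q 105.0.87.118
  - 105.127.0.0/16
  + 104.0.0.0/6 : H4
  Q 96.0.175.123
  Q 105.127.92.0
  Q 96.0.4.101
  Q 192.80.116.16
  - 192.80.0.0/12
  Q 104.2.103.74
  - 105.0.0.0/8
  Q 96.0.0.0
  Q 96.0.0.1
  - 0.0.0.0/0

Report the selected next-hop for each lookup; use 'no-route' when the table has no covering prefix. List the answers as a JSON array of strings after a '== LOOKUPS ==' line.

Trace:
  add 0.0.0.0/0 -> H0 at depth 0
  add 105.127.0.0/16 -> H2 at depth 16
  add 0.0.0.0/0 -> H0 at depth 0
  del 0.0.0.0/0 (clear depth 0)
  add 192.85.144.62/32 -> H3 at depth 32
  del 192.85.144.62/32 (clear depth 32)
  add 192.80.0.0/12 -> H2 at depth 12
  lookup 105.127.0.12: bits 0110100101111111 walk d0:-→d1:-→d2:-→d3:-→d4:-→d5:-→d6:-→d7:-→d8:-→d9:-→d10:-→d11:-→d12:-→d13:-→d14:-→d15:-→d16:H2 -> H2
  add 0.0.0.0/0 -> H2 at depth 0
  lookup 105.127.0.3: bits 0110100101111111 walk d0:H2→d1:-→d2:-→d3:-→d4:-→d5:-→d6:-→d7:-→d8:-→d9:-→d10:-→d11:-→d12:-→d13:-→d14:-→d15:-→d16:H2 -> H2
  add 96.0.0.0/3 -> H2 at depth 3
  lookup 105.127.8.132: bits 0110100101111111 walk d0:H2→d1:-→d2:-→d3:H2→d4:-→d5:-→d6:-→d7:-→d8:-→d9:-→d10:-→d11:-→d12:-→d13:-→d14:-→d15:-→d16:H2 -> H2
  add 105.127.92.0/22 -> H1 at depth 22
  add 105.0.0.0/8 -> H2 at depth 8
  add 105.0.0.0/8 -> H2 at depth 8
  lookup 105.0.87.118: bits 011010010 walk d0:H2→d1:-→d2:-→d3:H2→d4:-→d5:-→d6:-→d7:-→d8:H2→d9:- -> H2
  del 105.127.0.0/16 (clear depth 16)
  add 104.0.0.0/6 -> H4 at depth 6
  lookup 96.0.175.123: bits 0110 walk d0:H2→d1:-→d2:-→d3:H2→d4:- -> H2
  lookup 105.127.92.0: bits 0110100101111111010111 walk d0:H2→d1:-→d2:-→d3:H2→d4:-→d5:-→d6:H4→d7:-→d8:H2→d9:-→d10:-→d11:-→d12:-→d13:-→d14:-→d15:-→d16:-→d17:-→d18:-→d19:-→d20:-→d21:-→d22:H1 -> H1
  lookup 96.0.4.101: bits 0110 walk d0:H2→d1:-→d2:-→d3:H2→d4:- -> H2
  lookup 192.80.116.16: bits 1100000001010 walk d0:H2→d1:-→d2:-→d3:-→d4:-→d5:-→d6:-→d7:-→d8:-→d9:-→d10:-→d11:-→d12:H2→d13:- -> H2
  del 192.80.0.0/12 (clear depth 12)
  lookup 104.2.103.74: bits 0110100 walk d0:H2→d1:-→d2:-→d3:H2→d4:-→d5:-→d6:H4→d7:- -> H4
  del 105.0.0.0/8 (clear depth 8)
  lookup 96.0.0.0: bits 0110 walk d0:H2→d1:-→d2:-→d3:H2→d4:- -> H2
  lookup 96.0.0.1: bits 0110 walk d0:H2→d1:-→d2:-→d3:H2→d4:- -> H2
  del 0.0.0.0/0 (clear depth 0)

== LOOKUPS ==
["H2","H2","H2","H2","H2","H1","H2","H2","H4","H2","H2"]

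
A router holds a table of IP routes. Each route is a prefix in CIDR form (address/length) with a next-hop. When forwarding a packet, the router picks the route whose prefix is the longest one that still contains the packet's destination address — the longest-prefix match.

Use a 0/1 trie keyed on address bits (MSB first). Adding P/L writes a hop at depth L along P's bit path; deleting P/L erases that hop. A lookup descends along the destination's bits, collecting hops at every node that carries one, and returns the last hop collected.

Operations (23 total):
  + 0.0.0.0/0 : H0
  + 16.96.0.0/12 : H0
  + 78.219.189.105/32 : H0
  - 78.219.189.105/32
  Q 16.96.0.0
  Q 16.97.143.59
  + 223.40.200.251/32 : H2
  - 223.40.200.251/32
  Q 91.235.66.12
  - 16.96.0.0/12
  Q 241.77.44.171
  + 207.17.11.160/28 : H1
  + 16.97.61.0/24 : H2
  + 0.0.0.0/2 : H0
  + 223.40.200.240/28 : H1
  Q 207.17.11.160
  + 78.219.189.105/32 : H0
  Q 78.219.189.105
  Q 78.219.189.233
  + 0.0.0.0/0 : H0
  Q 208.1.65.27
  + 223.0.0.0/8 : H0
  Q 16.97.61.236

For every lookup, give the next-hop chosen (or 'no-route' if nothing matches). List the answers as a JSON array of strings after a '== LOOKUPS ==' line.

Process each operation:
  add 0.0.0.0/0 -> H0 at depth 0
  add 16.96.0.0/12 -> H0 at depth 12
  add 78.219.189.105/32 -> H0 at depth 32
  - 78.219.189.105/32 clear@32
  Q 16.96.0.0: descend 000100000110 ; hops seen [H0,H0] ; pick H0
  Q 16.97.143.59: descend 000100000110 ; hops seen [H0,H0] ; pick H0
  add 223.40.200.251/32 -> H2 at depth 32
  - 223.40.200.251/32 clear@32
  Q 91.235.66.12: descend 010 ; hops seen [H0] ; pick H0
  - 16.96.0.0/12 clear@12
  Q 241.77.44.171: descend 11 ; hops seen [H0] ; pick H0
  add 207.17.11.160/28 -> H1 at depth 28
  add 16.97.61.0/24 -> H2 at depth 24
  add 0.0.0.0/2 -> H0 at depth 2
  add 223.40.200.240/28 -> H1 at depth 28
  Q 207.17.11.160: descend 1100111100010001000010111010 ; hops seen [H0,H1] ; pick H1
  add 78.219.189.105/32 -> H0 at depth 32
  Q 78.219.189.105: descend 01001110110110111011110101101001 ; hops seen [H0,H0] ; pick H0
  Q 78.219.189.233: descend 010011101101101110111101 ; hops seen [H0] ; pick H0
  add 0.0.0.0/0 -> H0 at depth 0
  Q 208.1.65.27: descend 1101 ; hops seen [H0] ; pick H0
  add 223.0.0.0/8 -> H0 at depth 8
  Q 16.97.61.236: descend 000100000110000100111101 ; hops seen [H0,H0,H2] ; pick H2

== LOOKUPS ==
["H0","H0","H0","H0","H1","H0","H0","H0","H2"]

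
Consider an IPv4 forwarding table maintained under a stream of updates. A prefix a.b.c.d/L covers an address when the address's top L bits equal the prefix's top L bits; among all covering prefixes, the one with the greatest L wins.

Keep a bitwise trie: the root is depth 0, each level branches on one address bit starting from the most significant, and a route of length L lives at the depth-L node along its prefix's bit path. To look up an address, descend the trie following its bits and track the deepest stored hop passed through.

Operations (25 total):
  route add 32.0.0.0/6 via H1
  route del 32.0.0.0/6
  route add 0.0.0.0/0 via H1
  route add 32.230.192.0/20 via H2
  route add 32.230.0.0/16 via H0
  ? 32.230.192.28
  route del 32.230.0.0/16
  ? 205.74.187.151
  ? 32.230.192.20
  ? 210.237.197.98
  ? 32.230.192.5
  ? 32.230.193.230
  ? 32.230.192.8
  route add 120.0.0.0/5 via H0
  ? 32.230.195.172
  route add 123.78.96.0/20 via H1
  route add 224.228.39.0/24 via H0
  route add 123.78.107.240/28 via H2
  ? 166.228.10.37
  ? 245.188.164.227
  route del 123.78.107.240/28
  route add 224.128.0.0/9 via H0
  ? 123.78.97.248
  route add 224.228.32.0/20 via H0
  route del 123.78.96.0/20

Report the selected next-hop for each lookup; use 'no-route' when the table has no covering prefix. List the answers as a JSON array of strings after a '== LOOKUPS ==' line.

Trace:
  add 32.0.0.0/6 -> H1 at depth 6
  del 32.0.0.0/6 (clear depth 6)
  add 0.0.0.0/0 -> H1 at depth 0
  add 32.230.192.0/20 -> H2 at depth 20
  add 32.230.0.0/16 -> H0 at depth 16
  Q 32.230.192.28: descend 00100000111001101100 ; hops seen [H1,H0,H2] ; pick H2
  del 32.230.0.0/16 (clear depth 16)
  Q 205.74.187.151: descend ε ; hops seen [H1] ; pick H1
  Q 32.230.192.20: descend 00100000111001101100 ; hops seen [H1,H2] ; pick H2
  Q 210.237.197.98: descend ε ; hops seen [H1] ; pick H1
  Q 32.230.192.5: descend 00100000111001101100 ; hops seen [H1,H2] ; pick H2
  Q 32.230.193.230: descend 00100000111001101100 ; hops seen [H1,H2] ; pick H2
  Q 32.230.192.8: descend 00100000111001101100 ; hops seen [H1,H2] ; pick H2
  add 120.0.0.0/5 -> H0 at depth 5
  Q 32.230.195.172: descend 00100000111001101100 ; hops seen [H1,H2] ; pick H2
  add 123.78.96.0/20 -> H1 at depth 20
  add 224.228.39.0/24 -> H0 at depth 24
  add 123.78.107.240/28 -> H2 at depth 28
  Q 166.228.10.37: descend 1 ; hops seen [H1] ; pick H1
  Q 245.188.164.227: descend 111 ; hops seen [H1] ; pick H1
  del 123.78.107.240/28 (clear depth 28)
  add 224.128.0.0/9 -> H0 at depth 9
  Q 123.78.97.248: descend 01111011010011100110 ; hops seen [H1,H0,H1] ; pick H1
  add 224.228.32.0/20 -> H0 at depth 20
  del 123.78.96.0/20 (clear depth 20)

== LOOKUPS ==
["H2","H1","H2","H1","H2","H2","H2","H2","H1","H1","H1"]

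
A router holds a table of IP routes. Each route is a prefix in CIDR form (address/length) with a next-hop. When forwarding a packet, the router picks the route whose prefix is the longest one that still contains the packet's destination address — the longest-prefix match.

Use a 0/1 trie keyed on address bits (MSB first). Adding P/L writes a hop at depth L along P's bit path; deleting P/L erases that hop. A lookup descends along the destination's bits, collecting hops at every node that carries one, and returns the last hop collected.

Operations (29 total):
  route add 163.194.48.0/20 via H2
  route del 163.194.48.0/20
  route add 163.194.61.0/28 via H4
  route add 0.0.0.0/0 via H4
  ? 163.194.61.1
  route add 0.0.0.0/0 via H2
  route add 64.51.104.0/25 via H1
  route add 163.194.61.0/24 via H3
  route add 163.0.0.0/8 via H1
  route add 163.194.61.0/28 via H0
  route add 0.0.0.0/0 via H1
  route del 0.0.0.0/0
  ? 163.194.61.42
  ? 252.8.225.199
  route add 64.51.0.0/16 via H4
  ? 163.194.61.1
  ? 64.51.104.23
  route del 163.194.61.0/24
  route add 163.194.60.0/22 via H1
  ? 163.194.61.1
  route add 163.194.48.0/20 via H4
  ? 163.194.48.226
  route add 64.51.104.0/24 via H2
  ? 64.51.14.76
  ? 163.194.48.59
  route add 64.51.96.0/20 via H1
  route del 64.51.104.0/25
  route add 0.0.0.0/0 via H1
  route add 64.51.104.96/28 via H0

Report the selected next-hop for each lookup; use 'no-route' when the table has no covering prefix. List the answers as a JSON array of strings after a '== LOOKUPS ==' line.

Apply in order:
  add 163.194.48.0/20 -> H2 at depth 20
  - 163.194.48.0/20 clear@20
  add 163.194.61.0/28 -> H4 at depth 28
  add 0.0.0.0/0 -> H4 at depth 0
  lookup 163.194.61.1: bits 1010001111000010001111010000 walk d0:H4→d1:-→d2:-→d3:-→d4:-→d5:-→d6:-→d7:-→d8:-→d9:-→d10:-→d11:-→d12:-→d13:-→d14:-→d15:-→d16:-→d17:-→d18:-→d19:-→d20:-→d21:-→d22:-→d23:-→d24:-→d25:-→d26:-→d27:-→d28:H4 -> H4
  add 0.0.0.0/0 -> H2 at depth 0
  add 64.51.104.0/25 -> H1 at depth 25
  add 163.194.61.0/24 -> H3 at depth 24
  add 163.0.0.0/8 -> H1 at depth 8
  add 163.194.61.0/28 -> H0 at depth 28
  add 0.0.0.0/0 -> H1 at depth 0
  - 0.0.0.0/0 clear@0
  lookup 163.194.61.42: bits 10100011110000100011110100 walk d0:-→d1:-→d2:-→d3:-→d4:-→d5:-→d6:-→d7:-→d8:H1→d9:-→d10:-→d11:-→d12:-→d13:-→d14:-→d15:-→d16:-→d17:-→d18:-→d19:-→d20:-→d21:-→d22:-→d23:-→d24:H3→d25:-→d26:- -> H3
  lookup 252.8.225.199: bits 1 walk d0:-→d1:- -> no-route
  add 64.51.0.0/16 -> H4 at depth 16
  lookup 163.194.61.1: bits 1010001111000010001111010000 walk d0:-→d1:-→d2:-→d3:-→d4:-→d5:-→d6:-→d7:-→d8:H1→d9:-→d10:-→d11:-→d12:-→d13:-→d14:-→d15:-→d16:-→d17:-→d18:-→d19:-→d20:-→d21:-→d22:-→d23:-→d24:H3→d25:-→d26:-→d27:-→d28:H0 -> H0
  lookup 64.51.104.23: bits 0100000000110011011010000 walk d0:-→d1:-→d2:-→d3:-→d4:-→d5:-→d6:-→d7:-→d8:-→d9:-→d10:-→d11:-→d12:-→d13:-→d14:-→d15:-→d16:H4→d17:-→d18:-→d19:-→d20:-→d21:-→d22:-→d23:-→d24:-→d25:H1 -> H1
  - 163.194.61.0/24 clear@24
  add 163.194.60.0/22 -> H1 at depth 22
  lookup 163.194.61.1: bits 1010001111000010001111010000 walk d0:-→d1:-→d2:-→d3:-→d4:-→d5:-→d6:-→d7:-→d8:H1→d9:-→d10:-→d11:-→d12:-→d13:-→d14:-→d15:-→d16:-→d17:-→d18:-→d19:-→d20:-→d21:-→d22:H1→d23:-→d24:-→d25:-→d26:-→d27:-→d28:H0 -> H0
  add 163.194.48.0/20 -> H4 at depth 20
  lookup 163.194.48.226: bits 10100011110000100011 walk d0:-→d1:-→d2:-→d3:-→d4:-→d5:-→d6:-→d7:-→d8:H1→d9:-→d10:-→d11:-→d12:-→d13:-→d14:-→d15:-→d16:-→d17:-→d18:-→d19:-→d20:H4 -> H4
  add 64.51.104.0/24 -> H2 at depth 24
  lookup 64.51.14.76: bits 01000000001100110 walk d0:-→d1:-→d2:-→d3:-→d4:-→d5:-→d6:-→d7:-→d8:-→d9:-→d10:-→d11:-→d12:-→d13:-→d14:-→d15:-→d16:H4→d17:- -> H4
  lookup 163.194.48.59: bits 10100011110000100011 walk d0:-→d1:-→d2:-→d3:-→d4:-→d5:-→d6:-→d7:-→d8:H1→d9:-→d10:-→d11:-→d12:-→d13:-→d14:-→d15:-→d16:-→d17:-→d18:-→d19:-→d20:H4 -> H4
  add 64.51.96.0/20 -> H1 at depth 20
  - 64.51.104.0/25 clear@25
  add 0.0.0.0/0 -> H1 at depth 0
  add 64.51.104.96/28 -> H0 at depth 28

== LOOKUPS ==
["H4","H3","no-route","H0","H1","H0","H4","H4","H4"]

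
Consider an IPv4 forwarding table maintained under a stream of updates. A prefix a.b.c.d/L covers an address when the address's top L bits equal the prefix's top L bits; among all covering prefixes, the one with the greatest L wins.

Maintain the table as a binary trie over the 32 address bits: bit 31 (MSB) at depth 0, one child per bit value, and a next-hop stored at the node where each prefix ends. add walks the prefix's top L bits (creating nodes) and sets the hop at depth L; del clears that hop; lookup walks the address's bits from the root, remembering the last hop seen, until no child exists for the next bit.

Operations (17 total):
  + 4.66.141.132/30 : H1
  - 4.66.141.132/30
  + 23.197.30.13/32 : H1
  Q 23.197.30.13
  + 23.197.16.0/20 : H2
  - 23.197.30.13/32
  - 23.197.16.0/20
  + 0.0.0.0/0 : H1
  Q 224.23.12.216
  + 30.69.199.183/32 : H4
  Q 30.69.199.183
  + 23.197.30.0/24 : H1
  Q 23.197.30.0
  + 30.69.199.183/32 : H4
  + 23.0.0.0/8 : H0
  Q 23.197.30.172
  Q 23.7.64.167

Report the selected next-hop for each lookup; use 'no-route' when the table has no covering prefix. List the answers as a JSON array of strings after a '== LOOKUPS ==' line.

Apply in order:
  + 4.66.141.132/30 (H1) depth=30
  del 4.66.141.132/30 (clear depth 30)
  + 23.197.30.13/32 (H1) depth=32
  Q 23.197.30.13: descend 00010111110001010001111000001101 ; hops seen [H1] ; pick H1
  + 23.197.16.0/20 (H2) depth=20
  del 23.197.30.13/32 (clear depth 32)
  del 23.197.16.0/20 (clear depth 20)
  + 0.0.0.0/0 (H1) depth=0
  Q 224.23.12.216: descend ε ; hops seen [H1] ; pick H1
  + 30.69.199.183/32 (H4) depth=32
  Q 30.69.199.183: descend 00011110010001011100011110110111 ; hops seen [H1,H4] ; pick H4
  + 23.197.30.0/24 (H1) depth=24
  Q 23.197.30.0: descend 0001011111000101000111100000 ; hops seen [H1,H1] ; pick H1
  + 30.69.199.183/32 (H4) depth=32
  + 23.0.0.0/8 (H0) depth=8
  Q 23.197.30.172: descend 000101111100010100011110 ; hops seen [H1,H0,H1] ; pick H1
  Q 23.7.64.167: descend 00010111 ; hops seen [H1,H0] ; pick H0

== LOOKUPS ==
["H1","H1","H4","H1","H1","H0"]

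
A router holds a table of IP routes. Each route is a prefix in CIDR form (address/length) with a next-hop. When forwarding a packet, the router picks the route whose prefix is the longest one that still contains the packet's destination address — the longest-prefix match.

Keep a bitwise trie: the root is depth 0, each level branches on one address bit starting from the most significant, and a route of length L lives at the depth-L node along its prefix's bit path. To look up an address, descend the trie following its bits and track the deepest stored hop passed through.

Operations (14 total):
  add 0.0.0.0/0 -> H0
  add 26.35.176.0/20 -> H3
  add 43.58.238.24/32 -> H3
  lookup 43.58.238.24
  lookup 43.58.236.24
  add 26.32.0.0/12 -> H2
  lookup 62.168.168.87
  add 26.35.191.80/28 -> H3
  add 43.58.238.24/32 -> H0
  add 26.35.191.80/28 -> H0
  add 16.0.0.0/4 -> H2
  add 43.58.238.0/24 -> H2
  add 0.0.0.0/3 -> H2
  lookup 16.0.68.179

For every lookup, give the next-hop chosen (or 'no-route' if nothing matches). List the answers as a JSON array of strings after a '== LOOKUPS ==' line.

Process each operation:
  + 0.0.0.0/0 (H0) depth=0
  + 26.35.176.0/20 (H3) depth=20
  + 43.58.238.24/32 (H3) depth=32
  ? 43.58.238.24  path d0:H0→d1:-→d2:-→d3:-→d4:-→d5:-→d6:-→d7:-→d8:-→d9:-→d10:-→d11:-→d12:-→d13:-→d14:-→d15:-→d16:-→d17:-→d18:-→d19:-→d20:-→d21:-→d22:-→d23:-→d24:-→d25:-→d26:-→d27:-→d28:-→d29:-→d30:-→d31:-→d32:H3  best=H3
  ? 43.58.236.24  path d0:H0→d1:-→d2:-→d3:-→d4:-→d5:-→d6:-→d7:-→d8:-→d9:-→d10:-→d11:-→d12:-→d13:-→d14:-→d15:-→d16:-→d17:-→d18:-→d19:-→d20:-→d21:-→d22:-  best=H0
  + 26.32.0.0/12 (H2) depth=12
  ? 62.168.168.87  path d0:H0→d1:-→d2:-→d3:-  best=H0
  + 26.35.191.80/28 (H3) depth=28
  + 43.58.238.24/32 (H0) depth=32
  + 26.35.191.80/28 (H0) depth=28
  + 16.0.0.0/4 (H2) depth=4
  + 43.58.238.0/24 (H2) depth=24
  + 0.0.0.0/3 (H2) depth=3
  ? 16.0.68.179  path d0:H0→d1:-→d2:-→d3:H2→d4:H2  best=H2

== LOOKUPS ==
["H3","H0","H0","H2"]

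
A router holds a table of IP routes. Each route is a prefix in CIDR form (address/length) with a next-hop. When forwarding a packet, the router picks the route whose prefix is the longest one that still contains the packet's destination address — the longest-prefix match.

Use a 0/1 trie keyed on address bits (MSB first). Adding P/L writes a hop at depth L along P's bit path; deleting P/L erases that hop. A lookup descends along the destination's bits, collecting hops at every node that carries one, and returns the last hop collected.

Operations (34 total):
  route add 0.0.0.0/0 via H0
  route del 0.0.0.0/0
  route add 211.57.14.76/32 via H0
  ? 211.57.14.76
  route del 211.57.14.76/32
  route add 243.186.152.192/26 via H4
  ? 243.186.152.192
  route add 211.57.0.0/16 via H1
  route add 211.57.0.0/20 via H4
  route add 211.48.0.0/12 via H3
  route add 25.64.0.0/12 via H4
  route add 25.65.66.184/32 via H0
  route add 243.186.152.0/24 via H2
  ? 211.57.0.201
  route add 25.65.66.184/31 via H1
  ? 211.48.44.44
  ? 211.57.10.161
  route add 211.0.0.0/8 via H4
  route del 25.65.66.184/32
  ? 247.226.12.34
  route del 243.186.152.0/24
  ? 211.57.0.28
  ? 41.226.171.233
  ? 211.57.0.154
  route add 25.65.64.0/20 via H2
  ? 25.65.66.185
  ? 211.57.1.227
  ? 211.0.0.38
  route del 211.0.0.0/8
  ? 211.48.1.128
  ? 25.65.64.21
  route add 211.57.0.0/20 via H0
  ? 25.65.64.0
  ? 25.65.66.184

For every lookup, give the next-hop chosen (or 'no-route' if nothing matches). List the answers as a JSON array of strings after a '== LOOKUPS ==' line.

Trace:
  add 0.0.0.0/0 -> H0 at depth 0
  - 0.0.0.0/0 clear@0
  add 211.57.14.76/32 -> H0 at depth 32
  Q 211.57.14.76: descend 11010011001110010000111001001100 ; hops seen [H0] ; pick H0
  - 211.57.14.76/32 clear@32
  add 243.186.152.192/26 -> H4 at depth 26
  Q 243.186.152.192: descend 11110011101110101001100011 ; hops seen [H4] ; pick H4
  add 211.57.0.0/16 -> H1 at depth 16
  add 211.57.0.0/20 -> H4 at depth 20
  add 211.48.0.0/12 -> H3 at depth 12
  add 25.64.0.0/12 -> H4 at depth 12
  add 25.65.66.184/32 -> H0 at depth 32
  add 243.186.152.0/24 -> H2 at depth 24
  Q 211.57.0.201: descend 11010011001110010000 ; hops seen [H3,H1,H4] ; pick H4
  add 25.65.66.184/31 -> H1 at depth 31
  Q 211.48.44.44: descend 110100110011 ; hops seen [H3] ; pick H3
  Q 211.57.10.161: descend 110100110011100100001 ; hops seen [H3,H1,H4] ; pick H4
  add 211.0.0.0/8 -> H4 at depth 8
  - 25.65.66.184/32 clear@32
  Q 247.226.12.34: descend 11110 ; hops seen [∅] ; pick no-route
  - 243.186.152.0/24 clear@24
  Q 211.57.0.28: descend 11010011001110010000 ; hops seen [H4,H3,H1,H4] ; pick H4
  Q 41.226.171.233: descend 00 ; hops seen [∅] ; pick no-route
  Q 211.57.0.154: descend 11010011001110010000 ; hops seen [H4,H3,H1,H4] ; pick H4
  add 25.65.64.0/20 -> H2 at depth 20
  Q 25.65.66.185: descend 0001100101000001010000101011100 ; hops seen [H4,H2,H1] ; pick H1
  Q 211.57.1.227: descend 11010011001110010000 ; hops seen [H4,H3,H1,H4] ; pick H4
  Q 211.0.0.38: descend 1101001100 ; hops seen [H4] ; pick H4
  - 211.0.0.0/8 clear@8
  Q 211.48.1.128: descend 110100110011 ; hops seen [H3] ; pick H3
  Q 25.65.64.21: descend 0001100101000001010000 ; hops seen [H4,H2] ; pick H2
  add 211.57.0.0/20 -> H0 at depth 20
  Q 25.65.64.0: descend 0001100101000001010000 ; hops seen [H4,H2] ; pick H2
  Q 25.65.66.184: descend 00011001010000010100001010111000 ; hops seen [H4,H2,H1] ; pick H1

== LOOKUPS ==
["H0","H4","H4","H3","H4","no-route","H4","no-route","H4","H1","H4","H4","H3","H2","H2","H1"]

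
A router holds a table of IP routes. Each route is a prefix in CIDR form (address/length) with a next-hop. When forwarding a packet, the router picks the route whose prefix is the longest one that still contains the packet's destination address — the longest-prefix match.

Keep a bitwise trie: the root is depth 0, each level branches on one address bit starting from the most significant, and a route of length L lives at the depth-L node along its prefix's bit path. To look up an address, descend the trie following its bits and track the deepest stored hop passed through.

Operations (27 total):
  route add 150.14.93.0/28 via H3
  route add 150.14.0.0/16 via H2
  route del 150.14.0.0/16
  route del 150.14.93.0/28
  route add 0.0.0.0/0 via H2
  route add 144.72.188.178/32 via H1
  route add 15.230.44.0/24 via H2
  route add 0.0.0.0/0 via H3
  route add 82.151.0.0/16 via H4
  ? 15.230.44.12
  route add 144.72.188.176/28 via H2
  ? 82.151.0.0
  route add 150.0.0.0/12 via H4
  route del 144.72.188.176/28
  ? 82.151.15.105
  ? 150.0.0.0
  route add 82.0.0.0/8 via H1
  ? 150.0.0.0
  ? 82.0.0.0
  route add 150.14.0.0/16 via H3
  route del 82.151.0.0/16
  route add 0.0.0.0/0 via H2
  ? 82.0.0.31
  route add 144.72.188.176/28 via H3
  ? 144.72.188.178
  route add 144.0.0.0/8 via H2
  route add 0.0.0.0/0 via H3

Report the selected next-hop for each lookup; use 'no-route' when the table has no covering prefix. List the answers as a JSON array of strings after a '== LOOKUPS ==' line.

Trace:
  add 150.14.93.0/28 -> H3 at depth 28
  add 150.14.0.0/16 -> H2 at depth 16
  - 150.14.0.0/16 clear@16
  - 150.14.93.0/28 clear@28
  add 0.0.0.0/0 -> H2 at depth 0
  add 144.72.188.178/32 -> H1 at depth 32
  add 15.230.44.0/24 -> H2 at depth 24
  add 0.0.0.0/0 -> H3 at depth 0
  add 82.151.0.0/16 -> H4 at depth 16
  Q 15.230.44.12: descend 000011111110011000101100 ; hops seen [H3,H2] ; pick H2
  add 144.72.188.176/28 -> H2 at depth 28
  Q 82.151.0.0: descend 0101001010010111 ; hops seen [H3,H4] ; pick H4
  add 150.0.0.0/12 -> H4 at depth 12
  - 144.72.188.176/28 clear@28
  Q 82.151.15.105: descend 0101001010010111 ; hops seen [H3,H4] ; pick H4
  Q 150.0.0.0: descend 100101100000 ; hops seen [H3,H4] ; pick H4
  add 82.0.0.0/8 -> H1 at depth 8
  Q 150.0.0.0: descend 100101100000 ; hops seen [H3,H4] ; pick H4
  Q 82.0.0.0: descend 01010010 ; hops seen [H3,H1] ; pick H1
  add 150.14.0.0/16 -> H3 at depth 16
  - 82.151.0.0/16 clear@16
  add 0.0.0.0/0 -> H2 at depth 0
  Q 82.0.0.31: descend 01010010 ; hops seen [H2,H1] ; pick H1
  add 144.72.188.176/28 -> H3 at depth 28
  Q 144.72.188.178: descend 10010000010010001011110010110010 ; hops seen [H2,H3,H1] ; pick H1
  add 144.0.0.0/8 -> H2 at depth 8
  add 0.0.0.0/0 -> H3 at depth 0

== LOOKUPS ==
["H2","H4","H4","H4","H4","H1","H1","H1"]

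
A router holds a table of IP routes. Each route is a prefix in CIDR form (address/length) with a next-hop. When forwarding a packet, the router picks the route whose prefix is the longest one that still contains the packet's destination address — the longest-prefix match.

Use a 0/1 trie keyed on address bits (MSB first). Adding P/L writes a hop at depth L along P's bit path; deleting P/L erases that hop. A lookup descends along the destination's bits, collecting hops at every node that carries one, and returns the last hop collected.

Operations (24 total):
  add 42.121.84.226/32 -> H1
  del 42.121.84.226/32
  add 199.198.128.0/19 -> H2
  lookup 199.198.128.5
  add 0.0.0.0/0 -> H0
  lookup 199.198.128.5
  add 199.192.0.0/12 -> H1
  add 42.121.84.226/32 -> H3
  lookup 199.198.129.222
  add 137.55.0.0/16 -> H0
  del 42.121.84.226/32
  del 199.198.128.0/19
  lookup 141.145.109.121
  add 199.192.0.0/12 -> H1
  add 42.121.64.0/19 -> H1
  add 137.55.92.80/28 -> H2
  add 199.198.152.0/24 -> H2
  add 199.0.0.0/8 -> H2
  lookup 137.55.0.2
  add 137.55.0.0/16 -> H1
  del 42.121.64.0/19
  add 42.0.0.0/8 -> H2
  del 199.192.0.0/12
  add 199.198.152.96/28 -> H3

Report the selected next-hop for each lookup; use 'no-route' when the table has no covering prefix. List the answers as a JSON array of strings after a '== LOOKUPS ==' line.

Process each operation:
  add 42.121.84.226/32 -> H1 at depth 32
  - 42.121.84.226/32 clear@32
  add 199.198.128.0/19 -> H2 at depth 19
  ? 199.198.128.5  path d0:-→d1:-→d2:-→d3:-→d4:-→d5:-→d6:-→d7:-→d8:-→d9:-→d10:-→d11:-→d12:-→d13:-→d14:-→d15:-→d16:-→d17:-→d18:-→d19:H2  best=H2
  add 0.0.0.0/0 -> H0 at depth 0
  ? 199.198.128.5  path d0:H0→d1:-→d2:-→d3:-→d4:-→d5:-→d6:-→d7:-→d8:-→d9:-→d10:-→d11:-→d12:-→d13:-→d14:-→d15:-→d16:-→d17:-→d18:-→d19:H2  best=H2
  add 199.192.0.0/12 -> H1 at depth 12
  add 42.121.84.226/32 -> H3 at depth 32
  ? 199.198.129.222  path d0:H0→d1:-→d2:-→d3:-→d4:-→d5:-→d6:-→d7:-→d8:-→d9:-→d10:-→d11:-→d12:H1→d13:-→d14:-→d15:-→d16:-→d17:-→d18:-→d19:H2  best=H2
  add 137.55.0.0/16 -> H0 at depth 16
  - 42.121.84.226/32 clear@32
  - 199.198.128.0/19 clear@19
  ? 141.145.109.121  path d0:H0→d1:-→d2:-→d3:-→d4:-→d5:-  best=H0
  add 199.192.0.0/12 -> H1 at depth 12
  add 42.121.64.0/19 -> H1 at depth 19
  add 137.55.92.80/28 -> H2 at depth 28
  add 199.198.152.0/24 -> H2 at depth 24
  add 199.0.0.0/8 -> H2 at depth 8
  ? 137.55.0.2  path d0:H0→d1:-→d2:-→d3:-→d4:-→d5:-→d6:-→d7:-→d8:-→d9:-→d10:-→d11:-→d12:-→d13:-→d14:-→d15:-→d16:H0→d17:-  best=H0
  add 137.55.0.0/16 -> H1 at depth 16
  - 42.121.64.0/19 clear@19
  add 42.0.0.0/8 -> H2 at depth 8
  - 199.192.0.0/12 clear@12
  add 199.198.152.96/28 -> H3 at depth 28

== LOOKUPS ==
["H2","H2","H2","H0","H0"]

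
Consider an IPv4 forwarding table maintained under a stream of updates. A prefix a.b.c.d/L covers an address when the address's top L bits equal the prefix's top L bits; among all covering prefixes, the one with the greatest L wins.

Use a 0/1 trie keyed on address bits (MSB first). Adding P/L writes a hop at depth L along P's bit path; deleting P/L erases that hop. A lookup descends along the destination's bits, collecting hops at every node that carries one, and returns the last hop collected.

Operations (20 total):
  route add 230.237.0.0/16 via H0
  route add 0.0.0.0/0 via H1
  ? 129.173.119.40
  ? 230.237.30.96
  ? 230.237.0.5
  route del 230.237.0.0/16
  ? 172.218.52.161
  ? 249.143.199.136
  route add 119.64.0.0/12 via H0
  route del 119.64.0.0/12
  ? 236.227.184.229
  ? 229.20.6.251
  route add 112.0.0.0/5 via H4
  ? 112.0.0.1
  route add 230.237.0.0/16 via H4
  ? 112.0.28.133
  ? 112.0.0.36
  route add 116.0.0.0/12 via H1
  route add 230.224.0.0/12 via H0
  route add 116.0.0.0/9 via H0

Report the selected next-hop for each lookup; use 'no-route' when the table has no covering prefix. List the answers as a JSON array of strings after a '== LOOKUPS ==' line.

Process each operation:
  + 230.237.0.0/16 (H0) depth=16
  + 0.0.0.0/0 (H1) depth=0
  Q 129.173.119.40: descend 1 ; hops seen [H1] ; pick H1
  Q 230.237.30.96: descend 1110011011101101 ; hops seen [H1,H0] ; pick H0
  Q 230.237.0.5: descend 1110011011101101 ; hops seen [H1,H0] ; pick H0
  del 230.237.0.0/16 (clear depth 16)
  Q 172.218.52.161: descend 1 ; hops seen [H1] ; pick H1
  Q 249.143.199.136: descend 111 ; hops seen [H1] ; pick H1
  + 119.64.0.0/12 (H0) depth=12
  del 119.64.0.0/12 (clear depth 12)
  Q 236.227.184.229: descend 1110 ; hops seen [H1] ; pick H1
  Q 229.20.6.251: descend 111001 ; hops seen [H1] ; pick H1
  + 112.0.0.0/5 (H4) depth=5
  Q 112.0.0.1: descend 01110 ; hops seen [H1,H4] ; pick H4
  + 230.237.0.0/16 (H4) depth=16
  Q 112.0.28.133: descend 01110 ; hops seen [H1,H4] ; pick H4
  Q 112.0.0.36: descend 01110 ; hops seen [H1,H4] ; pick H4
  + 116.0.0.0/12 (H1) depth=12
  + 230.224.0.0/12 (H0) depth=12
  + 116.0.0.0/9 (H0) depth=9

== LOOKUPS ==
["H1","H0","H0","H1","H1","H1","H1","H4","H4","H4"]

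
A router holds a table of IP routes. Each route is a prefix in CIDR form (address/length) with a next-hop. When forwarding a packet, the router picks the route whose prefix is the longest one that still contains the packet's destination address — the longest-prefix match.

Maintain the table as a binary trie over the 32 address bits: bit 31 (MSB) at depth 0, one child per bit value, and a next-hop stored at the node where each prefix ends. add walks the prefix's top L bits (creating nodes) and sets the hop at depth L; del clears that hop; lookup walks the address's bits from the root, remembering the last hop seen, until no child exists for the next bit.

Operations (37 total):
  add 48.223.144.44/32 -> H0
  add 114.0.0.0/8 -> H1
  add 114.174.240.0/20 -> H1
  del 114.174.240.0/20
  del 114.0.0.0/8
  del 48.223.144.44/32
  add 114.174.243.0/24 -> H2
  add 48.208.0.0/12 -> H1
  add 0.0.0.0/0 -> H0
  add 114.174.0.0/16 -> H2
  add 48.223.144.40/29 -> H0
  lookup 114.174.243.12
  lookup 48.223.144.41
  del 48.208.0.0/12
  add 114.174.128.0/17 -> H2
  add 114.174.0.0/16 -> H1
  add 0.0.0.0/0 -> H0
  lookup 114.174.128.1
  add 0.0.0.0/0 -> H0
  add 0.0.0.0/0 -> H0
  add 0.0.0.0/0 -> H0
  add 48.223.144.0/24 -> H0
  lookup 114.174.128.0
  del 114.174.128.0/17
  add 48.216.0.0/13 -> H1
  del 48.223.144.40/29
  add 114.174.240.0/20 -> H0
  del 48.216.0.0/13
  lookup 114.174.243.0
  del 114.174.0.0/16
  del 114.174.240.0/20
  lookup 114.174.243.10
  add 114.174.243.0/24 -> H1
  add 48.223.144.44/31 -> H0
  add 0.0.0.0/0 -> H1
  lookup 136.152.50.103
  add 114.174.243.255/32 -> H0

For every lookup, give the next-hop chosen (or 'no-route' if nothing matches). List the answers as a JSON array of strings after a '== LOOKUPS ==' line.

Trace:
  add 48.223.144.44/32 -> H0 at depth 32
  add 114.0.0.0/8 -> H1 at depth 8
  add 114.174.240.0/20 -> H1 at depth 20
  - 114.174.240.0/20 clear@20
  - 114.0.0.0/8 clear@8
  - 48.223.144.44/32 clear@32
  add 114.174.243.0/24 -> H2 at depth 24
  add 48.208.0.0/12 -> H1 at depth 12
  add 0.0.0.0/0 -> H0 at depth 0
  add 114.174.0.0/16 -> H2 at depth 16
  add 48.223.144.40/29 -> H0 at depth 29
  ? 114.174.243.12  path d0:H0→d1:-→d2:-→d3:-→d4:-→d5:-→d6:-→d7:-→d8:-→d9:-→d10:-→d11:-→d12:-→d13:-→d14:-→d15:-→d16:H2→d17:-→d18:-→d19:-→d20:-→d21:-→d22:-→d23:-→d24:H2  best=H2
  ? 48.223.144.41  path d0:H0→d1:-→d2:-→d3:-→d4:-→d5:-→d6:-→d7:-→d8:-→d9:-→d10:-→d11:-→d12:H1→d13:-→d14:-→d15:-→d16:-→d17:-→d18:-→d19:-→d20:-→d21:-→d22:-→d23:-→d24:-→d25:-→d26:-→d27:-→d28:-→d29:H0  best=H0
  - 48.208.0.0/12 clear@12
  add 114.174.128.0/17 -> H2 at depth 17
  add 114.174.0.0/16 -> H1 at depth 16
  add 0.0.0.0/0 -> H0 at depth 0
  ? 114.174.128.1  path d0:H0→d1:-→d2:-→d3:-→d4:-→d5:-→d6:-→d7:-→d8:-→d9:-→d10:-→d11:-→d12:-→d13:-→d14:-→d15:-→d16:H1→d17:H2  best=H2
  add 0.0.0.0/0 -> H0 at depth 0
  add 0.0.0.0/0 -> H0 at depth 0
  add 0.0.0.0/0 -> H0 at depth 0
  add 48.223.144.0/24 -> H0 at depth 24
  ? 114.174.128.0  path d0:H0→d1:-→d2:-→d3:-→d4:-→d5:-→d6:-→d7:-→d8:-→d9:-→d10:-→d11:-→d12:-→d13:-→d14:-→d15:-→d16:H1→d17:H2  best=H2
  - 114.174.128.0/17 clear@17
  add 48.216.0.0/13 -> H1 at depth 13
  - 48.223.144.40/29 clear@29
  add 114.174.240.0/20 -> H0 at depth 20
  - 48.216.0.0/13 clear@13
  ? 114.174.243.0  path d0:H0→d1:-→d2:-→d3:-→d4:-→d5:-→d6:-→d7:-→d8:-→d9:-→d10:-→d11:-→d12:-→d13:-→d14:-→d15:-→d16:H1→d17:-→d18:-→d19:-→d20:H0→d21:-→d22:-→d23:-→d24:H2  best=H2
  - 114.174.0.0/16 clear@16
  - 114.174.240.0/20 clear@20
  ? 114.174.243.10  path d0:H0→d1:-→d2:-→d3:-→d4:-→d5:-→d6:-→d7:-→d8:-→d9:-→d10:-→d11:-→d12:-→d13:-→d14:-→d15:-→d16:-→d17:-→d18:-→d19:-→d20:-→d21:-→d22:-→d23:-→d24:H2  best=H2
  add 114.174.243.0/24 -> H1 at depth 24
  add 48.223.144.44/31 -> H0 at depth 31
  add 0.0.0.0/0 -> H1 at depth 0
  ? 136.152.50.103  path d0:H1  best=H1
  add 114.174.243.255/32 -> H0 at depth 32

== LOOKUPS ==
["H2","H0","H2","H2","H2","H2","H1"]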